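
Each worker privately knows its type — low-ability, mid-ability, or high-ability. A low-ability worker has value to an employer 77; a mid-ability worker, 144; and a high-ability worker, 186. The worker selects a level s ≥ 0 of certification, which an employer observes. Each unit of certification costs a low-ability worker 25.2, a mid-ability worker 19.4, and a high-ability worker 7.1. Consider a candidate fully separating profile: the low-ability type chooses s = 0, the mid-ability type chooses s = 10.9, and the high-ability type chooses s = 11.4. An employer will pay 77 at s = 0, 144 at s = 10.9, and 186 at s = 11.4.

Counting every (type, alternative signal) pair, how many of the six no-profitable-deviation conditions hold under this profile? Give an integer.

High-ability (own payoff 186 − 7.1×11.4 = 105.06): to s=0 gives 77 → no gain ✓; to s=10.9 gives 144 − 7.1×10.9 = 66.61 → no gain ✓.
Low-ability (own payoff 77): to s=10.9 gives 144 − 25.2×10.9 = -130.68 → no gain ✓; to s=11.4 gives 186 − 25.2×11.4 = -101.28 → no gain ✓.
Mid-ability (own payoff 144 − 19.4×10.9 = -67.46): to s=0 gives 77 → profitable ✗; to s=11.4 gives 186 − 19.4×11.4 = -35.16 → profitable ✗.
4 of the 6 constraints hold; not an equilibrium.

4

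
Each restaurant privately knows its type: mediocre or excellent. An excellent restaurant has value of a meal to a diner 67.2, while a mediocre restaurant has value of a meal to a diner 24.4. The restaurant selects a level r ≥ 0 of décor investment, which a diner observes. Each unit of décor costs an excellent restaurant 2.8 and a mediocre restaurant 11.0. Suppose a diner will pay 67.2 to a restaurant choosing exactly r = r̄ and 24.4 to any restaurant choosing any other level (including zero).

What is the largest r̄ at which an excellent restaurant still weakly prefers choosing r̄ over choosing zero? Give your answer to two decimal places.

Choosing r̄ yields the excellent type 67.2 − 2.8·r̄; choosing zero yields 24.4.
The excellent type is indifferent at 67.2 − 2.8·r̄ = 24.4, i.e. r̄ = (67.2 − 24.4) / 2.8 ≈ 15.29.
For any r̄ above 15.29 the excellent type would rather pool at zero, so separation collapses.

15.29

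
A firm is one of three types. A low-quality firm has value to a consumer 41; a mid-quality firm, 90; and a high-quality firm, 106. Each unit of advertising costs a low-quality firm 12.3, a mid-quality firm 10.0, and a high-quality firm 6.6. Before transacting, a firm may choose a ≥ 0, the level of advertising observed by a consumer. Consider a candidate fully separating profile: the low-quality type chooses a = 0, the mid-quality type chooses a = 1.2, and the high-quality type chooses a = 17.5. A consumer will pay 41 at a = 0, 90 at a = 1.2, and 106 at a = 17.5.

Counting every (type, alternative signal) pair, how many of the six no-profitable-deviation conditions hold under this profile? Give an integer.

Low-quality (own payoff 41): to a=1.2 gives 90 − 12.3×1.2 = 75.24 → profitable ✗; to a=17.5 gives 106 − 12.3×17.5 = -109.25 → no gain ✓.
Mid-quality (own payoff 90 − 10.0×1.2 = 78): to a=0 gives 41 → no gain ✓; to a=17.5 gives 106 − 10.0×17.5 = -69 → no gain ✓.
High-quality (own payoff 106 − 6.6×17.5 = -9.5): to a=0 gives 41 → profitable ✗; to a=1.2 gives 90 − 6.6×1.2 = 82.08 → profitable ✗.
3 of the 6 constraints hold; not an equilibrium.

3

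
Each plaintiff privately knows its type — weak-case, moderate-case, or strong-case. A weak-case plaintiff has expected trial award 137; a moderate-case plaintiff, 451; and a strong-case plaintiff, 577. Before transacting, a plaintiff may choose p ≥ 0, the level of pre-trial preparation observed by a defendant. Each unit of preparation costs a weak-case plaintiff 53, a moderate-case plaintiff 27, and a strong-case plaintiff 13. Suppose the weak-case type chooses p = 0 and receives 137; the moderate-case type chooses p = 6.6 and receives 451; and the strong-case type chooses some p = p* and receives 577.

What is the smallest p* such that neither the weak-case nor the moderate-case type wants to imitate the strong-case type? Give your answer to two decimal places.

11.27

Moderate-case type (on-path payoff 451 − 27×6.6 = 272.8) won't mimic when 272.8 ≥ 577 − 27·p*, i.e. p* ≥ 11.27.
Weak-case type (on-path payoff 137) won't mimic when 137 ≥ 577 − 53·p*, i.e. p* ≥ 8.30.
Both must hold, so p* = max(8.30, 11.27) = 11.27. The moderate-case type's constraint binds.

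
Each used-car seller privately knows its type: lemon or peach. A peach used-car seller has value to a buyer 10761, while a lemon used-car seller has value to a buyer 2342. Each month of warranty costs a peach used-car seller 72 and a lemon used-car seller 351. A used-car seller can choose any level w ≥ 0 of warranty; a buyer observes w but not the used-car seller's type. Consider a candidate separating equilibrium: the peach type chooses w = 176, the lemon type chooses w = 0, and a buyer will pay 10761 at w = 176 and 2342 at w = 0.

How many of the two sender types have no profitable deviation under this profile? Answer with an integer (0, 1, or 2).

Peach type: signal → 10761 − 72 × 176 = -1911; deviate to 0 → 2342. IC fails (-1911 < 2342).
Lemon type: stay at 0 → 2342; mimic → 10761 − 351 × 176 = -51015. IC holds (2342 ≥ -51015).
1 of 2 constraints hold, so this profile is not an equilibrium.

1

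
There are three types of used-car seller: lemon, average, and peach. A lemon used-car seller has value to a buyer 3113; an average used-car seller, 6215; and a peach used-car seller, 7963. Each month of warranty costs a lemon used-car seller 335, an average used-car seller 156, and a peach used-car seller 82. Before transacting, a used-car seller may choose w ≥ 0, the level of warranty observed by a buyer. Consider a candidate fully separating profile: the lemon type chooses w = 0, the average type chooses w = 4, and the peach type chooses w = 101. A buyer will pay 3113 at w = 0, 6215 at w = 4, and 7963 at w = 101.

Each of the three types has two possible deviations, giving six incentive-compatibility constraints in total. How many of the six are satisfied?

3

Average (own payoff 6215 − 156×4 = 5591): to w=0 gives 3113 → no gain ✓; to w=101 gives 7963 − 156×101 = -7793 → no gain ✓.
Peach (own payoff 7963 − 82×101 = -319): to w=0 gives 3113 → profitable ✗; to w=4 gives 6215 − 82×4 = 5887 → profitable ✗.
Lemon (own payoff 3113): to w=4 gives 6215 − 335×4 = 4875 → profitable ✗; to w=101 gives 7963 − 335×101 = -25872 → no gain ✓.
3 of the 6 constraints hold; not an equilibrium.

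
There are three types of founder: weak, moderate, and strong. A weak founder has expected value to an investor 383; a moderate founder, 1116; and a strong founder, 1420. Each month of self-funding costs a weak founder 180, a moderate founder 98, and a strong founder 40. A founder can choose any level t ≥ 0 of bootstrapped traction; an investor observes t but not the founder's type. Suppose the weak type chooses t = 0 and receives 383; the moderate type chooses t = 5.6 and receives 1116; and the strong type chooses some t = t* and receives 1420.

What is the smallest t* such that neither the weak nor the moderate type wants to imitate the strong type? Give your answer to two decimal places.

8.70

Moderate type (on-path payoff 1116 − 98×5.6 = 567.2) won't mimic when 567.2 ≥ 1420 − 98·t*, i.e. t* ≥ 8.70.
Weak type (on-path payoff 383) won't mimic when 383 ≥ 1420 − 180·t*, i.e. t* ≥ 5.76.
Both must hold, so t* = max(5.76, 8.70) = 8.70. The moderate type's constraint binds.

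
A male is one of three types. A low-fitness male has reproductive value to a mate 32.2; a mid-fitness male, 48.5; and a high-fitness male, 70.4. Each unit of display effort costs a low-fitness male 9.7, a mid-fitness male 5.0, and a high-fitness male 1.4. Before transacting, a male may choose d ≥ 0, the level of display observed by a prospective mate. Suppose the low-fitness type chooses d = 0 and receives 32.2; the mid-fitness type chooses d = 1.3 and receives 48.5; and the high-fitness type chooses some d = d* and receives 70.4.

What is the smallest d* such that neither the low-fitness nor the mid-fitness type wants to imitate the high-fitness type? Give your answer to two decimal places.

Low-fitness type (on-path payoff 32.2) won't mimic when 32.2 ≥ 70.4 − 9.7·d*, i.e. d* ≥ 3.94.
Mid-fitness type (on-path payoff 48.5 − 5.0×1.3 = 42) won't mimic when 42 ≥ 70.4 − 5.0·d*, i.e. d* ≥ 5.68.
Both must hold, so d* = max(3.94, 5.68) = 5.68. The mid-fitness type's constraint binds.

5.68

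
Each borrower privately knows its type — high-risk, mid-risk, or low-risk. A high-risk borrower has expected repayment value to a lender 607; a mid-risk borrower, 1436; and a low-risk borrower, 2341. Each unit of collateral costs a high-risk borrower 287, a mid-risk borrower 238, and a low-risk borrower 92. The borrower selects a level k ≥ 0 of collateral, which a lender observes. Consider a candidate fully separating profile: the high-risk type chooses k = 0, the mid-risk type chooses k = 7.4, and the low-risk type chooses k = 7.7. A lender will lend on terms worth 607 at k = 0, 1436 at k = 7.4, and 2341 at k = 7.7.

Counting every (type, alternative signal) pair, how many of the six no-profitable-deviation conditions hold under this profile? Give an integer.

4

High-risk (own payoff 607): to k=7.4 gives 1436 − 287×7.4 = -687.8 → no gain ✓; to k=7.7 gives 2341 − 287×7.7 = 131.1 → no gain ✓.
Low-risk (own payoff 2341 − 92×7.7 = 1632.6): to k=0 gives 607 → no gain ✓; to k=7.4 gives 1436 − 92×7.4 = 755.2 → no gain ✓.
Mid-risk (own payoff 1436 − 238×7.4 = -325.2): to k=0 gives 607 → profitable ✗; to k=7.7 gives 2341 − 238×7.7 = 508.4 → profitable ✗.
4 of the 6 constraints hold; not an equilibrium.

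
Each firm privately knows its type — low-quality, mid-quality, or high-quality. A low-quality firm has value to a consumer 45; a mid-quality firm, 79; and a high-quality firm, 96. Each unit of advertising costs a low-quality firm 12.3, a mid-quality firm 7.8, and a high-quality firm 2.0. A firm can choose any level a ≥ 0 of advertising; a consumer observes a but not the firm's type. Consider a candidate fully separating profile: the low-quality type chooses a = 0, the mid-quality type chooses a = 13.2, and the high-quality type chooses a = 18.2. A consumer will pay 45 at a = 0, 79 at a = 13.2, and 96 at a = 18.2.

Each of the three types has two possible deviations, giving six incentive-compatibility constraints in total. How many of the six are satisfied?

5

Mid-quality (own payoff 79 − 7.8×13.2 = -23.96): to a=0 gives 45 → profitable ✗; to a=18.2 gives 96 − 7.8×18.2 = -45.96 → no gain ✓.
High-quality (own payoff 96 − 2.0×18.2 = 59.6): to a=0 gives 45 → no gain ✓; to a=13.2 gives 79 − 2.0×13.2 = 52.6 → no gain ✓.
Low-quality (own payoff 45): to a=13.2 gives 79 − 12.3×13.2 = -83.36 → no gain ✓; to a=18.2 gives 96 − 12.3×18.2 = -127.86 → no gain ✓.
5 of the 6 constraints hold; not an equilibrium.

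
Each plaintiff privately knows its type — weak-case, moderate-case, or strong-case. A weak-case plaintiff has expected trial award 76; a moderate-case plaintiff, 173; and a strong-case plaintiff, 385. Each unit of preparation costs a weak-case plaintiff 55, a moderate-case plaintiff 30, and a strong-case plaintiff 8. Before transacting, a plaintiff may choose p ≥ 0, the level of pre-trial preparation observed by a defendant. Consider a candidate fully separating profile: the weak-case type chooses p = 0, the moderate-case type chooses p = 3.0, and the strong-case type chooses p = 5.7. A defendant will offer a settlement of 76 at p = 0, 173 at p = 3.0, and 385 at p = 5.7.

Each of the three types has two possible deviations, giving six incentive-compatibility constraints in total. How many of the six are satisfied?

Strong-case (own payoff 385 − 8×5.7 = 339.4): to p=0 gives 76 → no gain ✓; to p=3.0 gives 173 − 8×3.0 = 149 → no gain ✓.
Weak-case (own payoff 76): to p=3.0 gives 173 − 55×3.0 = 8 → no gain ✓; to p=5.7 gives 385 − 55×5.7 = 71.5 → no gain ✓.
Moderate-case (own payoff 173 − 30×3.0 = 83): to p=0 gives 76 → no gain ✓; to p=5.7 gives 385 − 30×5.7 = 214 → profitable ✗.
5 of the 6 constraints hold; not an equilibrium.

5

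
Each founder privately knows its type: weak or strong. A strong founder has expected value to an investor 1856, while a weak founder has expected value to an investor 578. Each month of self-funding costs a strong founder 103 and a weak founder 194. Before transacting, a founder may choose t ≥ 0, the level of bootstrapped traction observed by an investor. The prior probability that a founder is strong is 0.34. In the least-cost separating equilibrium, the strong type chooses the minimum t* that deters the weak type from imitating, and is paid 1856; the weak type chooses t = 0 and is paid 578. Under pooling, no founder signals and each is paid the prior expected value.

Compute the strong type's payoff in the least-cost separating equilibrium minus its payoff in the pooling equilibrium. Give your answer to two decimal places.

164.95

Least-cost separating signal: t* solves 578 = 1856 − 194·t*, so t* = (1856 − 578)/194 ≈ 6.5876.
Strong type's separating payoff: 1856 − 103 × t* = 1856 − 103 × (1856 − 578)/194 = 1856 − 131634/194 ≈ 1177.4742.
Pooling payoff: 0.34 × 1856 + 0.66 × 578 = 1012.52.
Difference: 1177.4742 − 1012.52 = 164.9542, i.e. 164.95 to two decimal places.
The strong type prefers to separate.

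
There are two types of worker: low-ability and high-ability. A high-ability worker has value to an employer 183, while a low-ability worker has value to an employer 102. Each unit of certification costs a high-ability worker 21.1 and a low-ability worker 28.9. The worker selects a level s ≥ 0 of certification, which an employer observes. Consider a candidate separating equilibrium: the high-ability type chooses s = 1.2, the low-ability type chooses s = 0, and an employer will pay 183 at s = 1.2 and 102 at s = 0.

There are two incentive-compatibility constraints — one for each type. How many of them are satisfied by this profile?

Low-ability type: stay at 0 → 102; mimic → 183 − 28.9 × 1.2 = 148.32. IC fails (102 < 148.32).
High-ability type: signal → 183 − 21.1 × 1.2 = 157.68; deviate to 0 → 102. IC holds (157.68 ≥ 102).
1 of 2 constraints hold, so this profile is not an equilibrium.

1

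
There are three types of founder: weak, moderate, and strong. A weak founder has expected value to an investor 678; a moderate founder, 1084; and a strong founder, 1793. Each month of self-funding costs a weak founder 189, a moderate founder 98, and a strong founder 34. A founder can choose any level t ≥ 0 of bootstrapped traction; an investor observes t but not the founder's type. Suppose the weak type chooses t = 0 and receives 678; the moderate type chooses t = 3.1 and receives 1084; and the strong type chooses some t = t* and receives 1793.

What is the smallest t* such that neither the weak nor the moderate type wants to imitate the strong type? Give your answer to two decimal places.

Weak type (on-path payoff 678) won't mimic when 678 ≥ 1793 − 189·t*, i.e. t* ≥ 5.90.
Moderate type (on-path payoff 1084 − 98×3.1 = 780.2) won't mimic when 780.2 ≥ 1793 − 98·t*, i.e. t* ≥ 10.33.
Both must hold, so t* = max(5.90, 10.33) = 10.33. The moderate type's constraint binds.

10.33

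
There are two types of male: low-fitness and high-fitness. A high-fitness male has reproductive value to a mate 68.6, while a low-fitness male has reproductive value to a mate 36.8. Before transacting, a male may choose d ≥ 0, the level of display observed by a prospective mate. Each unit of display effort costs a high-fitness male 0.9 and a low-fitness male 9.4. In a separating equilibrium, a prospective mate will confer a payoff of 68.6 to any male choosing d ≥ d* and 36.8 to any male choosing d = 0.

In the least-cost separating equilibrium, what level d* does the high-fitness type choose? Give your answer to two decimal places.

A low-fitness male choosing d = 0 receives 36.8.
Imitating at d* instead would pay 68.6 at cost 9.4·d*, netting 68.6 − 9.4·d*.
Indifference: 36.8 = 68.6 − 9.4·d*, so d* = (68.6 − 36.8) / 9.4 ≈ 3.38.
At d* the low-fitness type's incentive constraint just binds; the high-fitness type strictly prefers d* since its per-unit cost is lower.

3.38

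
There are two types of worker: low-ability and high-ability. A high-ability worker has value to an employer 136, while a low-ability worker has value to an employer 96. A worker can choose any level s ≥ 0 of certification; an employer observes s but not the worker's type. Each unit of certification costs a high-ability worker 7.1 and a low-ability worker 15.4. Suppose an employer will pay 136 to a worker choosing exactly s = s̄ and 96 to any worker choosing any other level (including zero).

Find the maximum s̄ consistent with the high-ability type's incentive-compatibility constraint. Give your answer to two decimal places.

Choosing s̄ yields the high-ability type 136 − 7.1·s̄; choosing zero yields 96.
The high-ability type is indifferent at 136 − 7.1·s̄ = 96, i.e. s̄ = (136 − 96) / 7.1 ≈ 5.63.
For any s̄ above 5.63 the high-ability type would rather pool at zero, so separation collapses.

5.63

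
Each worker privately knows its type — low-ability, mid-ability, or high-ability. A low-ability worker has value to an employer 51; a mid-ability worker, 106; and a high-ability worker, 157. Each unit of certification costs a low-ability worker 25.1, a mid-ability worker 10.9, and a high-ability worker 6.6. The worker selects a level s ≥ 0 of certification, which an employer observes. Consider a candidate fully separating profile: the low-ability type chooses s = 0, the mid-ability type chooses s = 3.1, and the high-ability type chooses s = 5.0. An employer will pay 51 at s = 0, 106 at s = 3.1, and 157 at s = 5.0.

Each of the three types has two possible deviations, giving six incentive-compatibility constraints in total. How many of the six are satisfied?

Mid-ability (own payoff 106 − 10.9×3.1 = 72.21): to s=0 gives 51 → no gain ✓; to s=5.0 gives 157 − 10.9×5.0 = 102.5 → profitable ✗.
High-ability (own payoff 157 − 6.6×5.0 = 124): to s=0 gives 51 → no gain ✓; to s=3.1 gives 106 − 6.6×3.1 = 85.54 → no gain ✓.
Low-ability (own payoff 51): to s=3.1 gives 106 − 25.1×3.1 = 28.19 → no gain ✓; to s=5.0 gives 157 − 25.1×5.0 = 31.5 → no gain ✓.
5 of the 6 constraints hold; not an equilibrium.

5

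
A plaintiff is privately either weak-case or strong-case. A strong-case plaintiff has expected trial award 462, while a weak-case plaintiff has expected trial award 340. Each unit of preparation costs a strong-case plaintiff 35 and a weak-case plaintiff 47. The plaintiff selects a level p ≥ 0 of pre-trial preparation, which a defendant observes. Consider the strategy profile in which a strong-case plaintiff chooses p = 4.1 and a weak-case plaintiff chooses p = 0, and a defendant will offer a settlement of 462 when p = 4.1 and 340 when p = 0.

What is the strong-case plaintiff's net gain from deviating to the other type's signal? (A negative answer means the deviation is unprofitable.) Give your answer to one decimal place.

21.5

Playing p = 4.1 the strong-case plaintiff receives 462 − 35 × 4.1 = 318.5.
Deviating to p = 0 yields 340 instead.
Gain from deviating: 340 − 318.5 = 21.5.
The gain is positive, so the strong-case type's incentive-compatibility constraint is violated — this profile is not a separating equilibrium.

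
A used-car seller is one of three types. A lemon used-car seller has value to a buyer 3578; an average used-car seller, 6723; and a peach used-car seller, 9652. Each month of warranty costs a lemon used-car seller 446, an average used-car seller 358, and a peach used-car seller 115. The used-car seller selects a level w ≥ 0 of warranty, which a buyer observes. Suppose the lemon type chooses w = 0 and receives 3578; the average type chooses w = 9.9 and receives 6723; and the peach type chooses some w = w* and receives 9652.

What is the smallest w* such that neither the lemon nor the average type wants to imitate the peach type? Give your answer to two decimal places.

Average type (on-path payoff 6723 − 358×9.9 = 3178.8) won't mimic when 3178.8 ≥ 9652 − 358·w*, i.e. w* ≥ 18.08.
Lemon type (on-path payoff 3578) won't mimic when 3578 ≥ 9652 − 446·w*, i.e. w* ≥ 13.62.
Both must hold, so w* = max(13.62, 18.08) = 18.08. The average type's constraint binds.

18.08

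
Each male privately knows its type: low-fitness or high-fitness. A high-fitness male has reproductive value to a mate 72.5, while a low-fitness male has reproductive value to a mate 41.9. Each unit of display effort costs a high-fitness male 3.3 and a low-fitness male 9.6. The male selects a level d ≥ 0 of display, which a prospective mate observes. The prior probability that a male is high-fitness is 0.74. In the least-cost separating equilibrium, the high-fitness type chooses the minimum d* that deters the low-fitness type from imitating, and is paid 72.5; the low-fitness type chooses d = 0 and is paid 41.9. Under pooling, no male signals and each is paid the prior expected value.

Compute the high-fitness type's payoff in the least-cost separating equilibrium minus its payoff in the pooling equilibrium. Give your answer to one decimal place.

Least-cost separating signal: d* solves 41.9 = 72.5 − 9.6·d*, so d* = (72.5 − 41.9)/9.6 = 3.1875.
High-fitness type's separating payoff: 72.5 − 3.3 × d* = 72.5 − 3.3 × (72.5 − 41.9)/9.6 = 72.5 − 100.98/9.6 ≈ 61.981.
Pooling payoff: 0.74 × 72.5 + 0.26 × 41.9 = 64.544.
Difference: 61.981 − 64.544 = -2.563, i.e. -2.6 to one decimal place.
The high-fitness type would prefer the pooling outcome.

-2.6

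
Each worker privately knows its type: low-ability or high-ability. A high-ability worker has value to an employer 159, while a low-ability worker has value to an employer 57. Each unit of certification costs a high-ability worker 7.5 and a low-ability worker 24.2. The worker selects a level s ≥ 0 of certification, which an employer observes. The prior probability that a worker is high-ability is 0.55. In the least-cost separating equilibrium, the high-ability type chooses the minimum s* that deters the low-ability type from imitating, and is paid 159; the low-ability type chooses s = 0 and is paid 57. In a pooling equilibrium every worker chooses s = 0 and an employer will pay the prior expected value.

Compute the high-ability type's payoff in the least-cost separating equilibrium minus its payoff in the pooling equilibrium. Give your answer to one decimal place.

Least-cost separating signal: s* solves 57 = 159 − 24.2·s*, so s* = (159 − 57)/24.2 ≈ 4.2149.
High-ability type's separating payoff: 159 − 7.5 × s* = 159 − 7.5 × (159 − 57)/24.2 = 159 − 765/24.2 ≈ 127.388.
Pooling payoff: 0.55 × 159 + 0.45 × 57 = 113.1.
Difference: 127.388 − 113.1 = 14.288, i.e. 14.3 to one decimal place.
The high-ability type prefers to separate.

14.3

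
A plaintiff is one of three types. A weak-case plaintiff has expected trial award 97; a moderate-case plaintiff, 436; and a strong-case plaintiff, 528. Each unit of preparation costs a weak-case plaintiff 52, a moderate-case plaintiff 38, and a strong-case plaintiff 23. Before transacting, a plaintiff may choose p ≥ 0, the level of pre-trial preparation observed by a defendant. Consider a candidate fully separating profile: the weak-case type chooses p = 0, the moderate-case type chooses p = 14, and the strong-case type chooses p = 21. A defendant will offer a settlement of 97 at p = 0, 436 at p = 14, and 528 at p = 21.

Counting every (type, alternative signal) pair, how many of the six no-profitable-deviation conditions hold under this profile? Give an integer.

Moderate-case (own payoff 436 − 38×14 = -96): to p=0 gives 97 → profitable ✗; to p=21 gives 528 − 38×21 = -270 → no gain ✓.
Strong-case (own payoff 528 − 23×21 = 45): to p=0 gives 97 → profitable ✗; to p=14 gives 436 − 23×14 = 114 → profitable ✗.
Weak-case (own payoff 97): to p=14 gives 436 − 52×14 = -292 → no gain ✓; to p=21 gives 528 − 52×21 = -564 → no gain ✓.
3 of the 6 constraints hold; not an equilibrium.

3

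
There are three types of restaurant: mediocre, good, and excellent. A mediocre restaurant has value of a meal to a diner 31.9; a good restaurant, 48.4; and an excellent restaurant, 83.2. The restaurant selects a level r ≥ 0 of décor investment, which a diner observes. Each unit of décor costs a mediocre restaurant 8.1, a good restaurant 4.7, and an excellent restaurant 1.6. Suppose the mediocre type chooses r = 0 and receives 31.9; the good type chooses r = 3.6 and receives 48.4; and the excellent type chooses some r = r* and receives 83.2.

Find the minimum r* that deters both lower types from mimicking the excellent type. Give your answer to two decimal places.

Mediocre type (on-path payoff 31.9) won't mimic when 31.9 ≥ 83.2 − 8.1·r*, i.e. r* ≥ 6.33.
Good type (on-path payoff 48.4 − 4.7×3.6 = 31.48) won't mimic when 31.48 ≥ 83.2 − 4.7·r*, i.e. r* ≥ 11.00.
Both must hold, so r* = max(6.33, 11.00) = 11.00. The good type's constraint binds.

11.00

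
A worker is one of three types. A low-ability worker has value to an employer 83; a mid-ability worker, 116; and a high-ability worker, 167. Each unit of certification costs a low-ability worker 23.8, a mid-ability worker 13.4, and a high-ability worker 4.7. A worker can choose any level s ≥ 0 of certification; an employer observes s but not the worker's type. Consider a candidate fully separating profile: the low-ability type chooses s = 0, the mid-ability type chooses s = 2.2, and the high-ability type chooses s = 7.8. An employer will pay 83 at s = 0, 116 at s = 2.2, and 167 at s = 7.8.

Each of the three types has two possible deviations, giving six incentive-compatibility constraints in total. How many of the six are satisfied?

6

Mid-ability (own payoff 116 − 13.4×2.2 = 86.52): to s=0 gives 83 → no gain ✓; to s=7.8 gives 167 − 13.4×7.8 = 62.48 → no gain ✓.
Low-ability (own payoff 83): to s=2.2 gives 116 − 23.8×2.2 = 63.64 → no gain ✓; to s=7.8 gives 167 − 23.8×7.8 = -18.64 → no gain ✓.
High-ability (own payoff 167 − 4.7×7.8 = 130.34): to s=0 gives 83 → no gain ✓; to s=2.2 gives 116 − 4.7×2.2 = 105.66 → no gain ✓.
6 of the 6 constraints hold; this profile is a separating equilibrium.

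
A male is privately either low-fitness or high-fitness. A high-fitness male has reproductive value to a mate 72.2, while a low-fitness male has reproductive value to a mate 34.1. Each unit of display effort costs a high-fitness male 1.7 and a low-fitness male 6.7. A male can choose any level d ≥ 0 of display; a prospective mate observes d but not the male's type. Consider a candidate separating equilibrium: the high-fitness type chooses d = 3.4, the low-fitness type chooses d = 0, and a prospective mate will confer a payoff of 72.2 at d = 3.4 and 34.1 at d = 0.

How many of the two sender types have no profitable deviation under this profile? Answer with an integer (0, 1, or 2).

1

High-fitness type: signal → 72.2 − 1.7 × 3.4 = 66.42; deviate to 0 → 34.1. IC holds (66.42 ≥ 34.1).
Low-fitness type: stay at 0 → 34.1; mimic → 72.2 − 6.7 × 3.4 = 49.42. IC fails (34.1 < 49.42).
1 of 2 constraints hold, so this profile is not an equilibrium.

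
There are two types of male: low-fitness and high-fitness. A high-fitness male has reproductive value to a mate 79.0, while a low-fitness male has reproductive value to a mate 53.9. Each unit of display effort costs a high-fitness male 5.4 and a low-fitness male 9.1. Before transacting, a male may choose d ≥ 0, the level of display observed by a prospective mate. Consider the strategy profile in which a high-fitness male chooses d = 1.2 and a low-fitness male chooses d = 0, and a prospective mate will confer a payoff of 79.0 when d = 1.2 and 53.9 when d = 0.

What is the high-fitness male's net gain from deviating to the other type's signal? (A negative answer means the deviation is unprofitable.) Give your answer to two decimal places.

Playing d = 1.2 the high-fitness male receives 79.0 − 5.4 × 1.2 = 72.52.
Deviating to d = 0 yields 53.9 instead.
Gain from deviating: 53.9 − 72.52 = -18.62.
The gain is negative, so the high-fitness type's incentive-compatibility constraint is satisfied.

-18.62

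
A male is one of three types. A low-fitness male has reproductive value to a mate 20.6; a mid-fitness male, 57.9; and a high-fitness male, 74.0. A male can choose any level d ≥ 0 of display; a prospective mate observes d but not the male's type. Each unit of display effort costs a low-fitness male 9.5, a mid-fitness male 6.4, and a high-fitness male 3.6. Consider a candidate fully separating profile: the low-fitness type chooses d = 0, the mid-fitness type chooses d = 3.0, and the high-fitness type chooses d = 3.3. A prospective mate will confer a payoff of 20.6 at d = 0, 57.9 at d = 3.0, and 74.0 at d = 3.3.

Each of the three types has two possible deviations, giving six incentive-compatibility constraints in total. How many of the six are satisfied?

3

Low-fitness (own payoff 20.6): to d=3.0 gives 57.9 − 9.5×3.0 = 29.4 → profitable ✗; to d=3.3 gives 74.0 − 9.5×3.3 = 42.65 → profitable ✗.
Mid-fitness (own payoff 57.9 − 6.4×3.0 = 38.7): to d=0 gives 20.6 → no gain ✓; to d=3.3 gives 74.0 − 6.4×3.3 = 52.88 → profitable ✗.
High-fitness (own payoff 74.0 − 3.6×3.3 = 62.12): to d=0 gives 20.6 → no gain ✓; to d=3.0 gives 57.9 − 3.6×3.0 = 47.1 → no gain ✓.
3 of the 6 constraints hold; not an equilibrium.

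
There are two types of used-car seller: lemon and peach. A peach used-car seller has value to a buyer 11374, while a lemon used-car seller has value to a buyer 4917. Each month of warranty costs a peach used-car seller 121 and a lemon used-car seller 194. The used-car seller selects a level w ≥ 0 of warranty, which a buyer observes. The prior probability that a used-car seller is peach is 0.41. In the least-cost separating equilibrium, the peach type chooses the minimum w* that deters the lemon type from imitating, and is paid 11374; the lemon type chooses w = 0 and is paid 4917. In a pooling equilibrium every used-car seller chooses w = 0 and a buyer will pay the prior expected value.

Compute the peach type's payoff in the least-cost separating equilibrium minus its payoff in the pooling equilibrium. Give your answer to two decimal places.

-217.67

Least-cost separating signal: w* solves 4917 = 11374 − 194·w*, so w* = (11374 − 4917)/194 ≈ 33.2835.
Peach type's separating payoff: 11374 − 121 × w* = 11374 − 121 × (11374 − 4917)/194 = 11374 − 781297/194 ≈ 7346.6959.
Pooling payoff: 0.41 × 11374 + 0.59 × 4917 = 7564.37.
Difference: 7346.6959 − 7564.37 = -217.6741, i.e. -217.67 to two decimal places.
The peach type would prefer the pooling outcome.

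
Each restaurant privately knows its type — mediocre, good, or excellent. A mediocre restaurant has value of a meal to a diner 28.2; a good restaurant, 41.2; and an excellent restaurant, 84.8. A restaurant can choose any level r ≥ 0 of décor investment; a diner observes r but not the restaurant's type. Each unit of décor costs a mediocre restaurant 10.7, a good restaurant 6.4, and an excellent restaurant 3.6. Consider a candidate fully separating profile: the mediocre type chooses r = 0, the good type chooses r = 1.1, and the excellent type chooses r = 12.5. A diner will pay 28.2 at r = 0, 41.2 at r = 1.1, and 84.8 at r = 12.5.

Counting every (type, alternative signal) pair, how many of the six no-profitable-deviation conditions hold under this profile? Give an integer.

5

Good (own payoff 41.2 − 6.4×1.1 = 34.16): to r=0 gives 28.2 → no gain ✓; to r=12.5 gives 84.8 − 6.4×12.5 = 4.8 → no gain ✓.
Excellent (own payoff 84.8 − 3.6×12.5 = 39.8): to r=0 gives 28.2 → no gain ✓; to r=1.1 gives 41.2 − 3.6×1.1 = 37.24 → no gain ✓.
Mediocre (own payoff 28.2): to r=1.1 gives 41.2 − 10.7×1.1 = 29.43 → profitable ✗; to r=12.5 gives 84.8 − 10.7×12.5 = -48.95 → no gain ✓.
5 of the 6 constraints hold; not an equilibrium.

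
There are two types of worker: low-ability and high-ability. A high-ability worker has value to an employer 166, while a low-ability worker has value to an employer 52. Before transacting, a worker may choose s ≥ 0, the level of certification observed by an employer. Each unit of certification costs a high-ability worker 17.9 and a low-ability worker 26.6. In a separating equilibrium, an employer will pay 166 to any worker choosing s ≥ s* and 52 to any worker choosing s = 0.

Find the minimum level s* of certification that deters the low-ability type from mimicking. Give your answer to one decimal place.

4.3

A low-ability worker choosing s = 0 receives 52.
Imitating at s* instead would pay 166 at cost 26.6·s*, netting 166 − 26.6·s*.
Indifference: 52 = 166 − 26.6·s*, so s* = (166 − 52) / 26.6 ≈ 4.3.
This is the low-ability type's binding incentive-compatibility constraint; any s ≥ 4.3 sustains separation on that side.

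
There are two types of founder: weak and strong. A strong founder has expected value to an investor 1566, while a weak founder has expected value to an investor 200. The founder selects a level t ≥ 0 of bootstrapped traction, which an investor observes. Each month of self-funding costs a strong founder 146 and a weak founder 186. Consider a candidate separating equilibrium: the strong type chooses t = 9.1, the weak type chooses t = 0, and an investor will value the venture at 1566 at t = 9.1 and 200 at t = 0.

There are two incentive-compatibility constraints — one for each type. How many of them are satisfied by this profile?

Weak type: stay at 0 → 200; mimic → 1566 − 186 × 9.1 = -126.6. IC holds (200 ≥ -126.6).
Strong type: signal → 1566 − 146 × 9.1 = 237.4; deviate to 0 → 200. IC holds (237.4 ≥ 200).
2 of 2 constraints hold, so this is a separating equilibrium.

2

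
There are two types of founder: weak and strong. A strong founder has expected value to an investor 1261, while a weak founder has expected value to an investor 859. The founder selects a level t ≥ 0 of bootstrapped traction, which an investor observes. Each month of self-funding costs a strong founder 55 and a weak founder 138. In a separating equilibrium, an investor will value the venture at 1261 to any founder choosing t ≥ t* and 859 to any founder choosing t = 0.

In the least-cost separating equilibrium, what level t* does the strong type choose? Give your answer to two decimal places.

A weak founder choosing t = 0 receives 859.
Imitating at t* instead would pay 1261 at cost 138·t*, netting 1261 − 138·t*.
Indifference: 859 = 1261 − 138·t*, so t* = (1261 − 859) / 138 ≈ 2.91.
At t* the weak type's incentive constraint just binds; the strong type strictly prefers t* since its per-unit cost is lower.

2.91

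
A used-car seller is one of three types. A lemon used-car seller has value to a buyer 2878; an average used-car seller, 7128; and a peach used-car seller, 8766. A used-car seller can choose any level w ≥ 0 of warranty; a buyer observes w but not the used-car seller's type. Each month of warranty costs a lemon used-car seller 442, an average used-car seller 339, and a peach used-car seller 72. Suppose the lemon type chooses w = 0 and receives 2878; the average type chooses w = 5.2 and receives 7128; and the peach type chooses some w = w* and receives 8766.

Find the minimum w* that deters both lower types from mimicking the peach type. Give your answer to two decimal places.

13.32

Average type (on-path payoff 7128 − 339×5.2 = 5365.2) won't mimic when 5365.2 ≥ 8766 − 339·w*, i.e. w* ≥ 10.03.
Lemon type (on-path payoff 2878) won't mimic when 2878 ≥ 8766 − 442·w*, i.e. w* ≥ 13.32.
Both must hold, so w* = max(13.32, 10.03) = 13.32. The lemon type's constraint binds.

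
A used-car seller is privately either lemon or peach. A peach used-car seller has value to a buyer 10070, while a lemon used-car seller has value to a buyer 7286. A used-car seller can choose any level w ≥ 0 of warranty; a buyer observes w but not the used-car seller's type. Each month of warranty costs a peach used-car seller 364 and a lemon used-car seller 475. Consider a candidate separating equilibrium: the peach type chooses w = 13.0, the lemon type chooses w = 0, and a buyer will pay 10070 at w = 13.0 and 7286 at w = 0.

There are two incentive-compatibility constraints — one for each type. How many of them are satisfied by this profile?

Peach type: signal → 10070 − 364 × 13.0 = 5338; deviate to 0 → 7286. IC fails (5338 < 7286).
Lemon type: stay at 0 → 7286; mimic → 10070 − 475 × 13.0 = 3895. IC holds (7286 ≥ 3895).
1 of 2 constraints hold, so this profile is not an equilibrium.

1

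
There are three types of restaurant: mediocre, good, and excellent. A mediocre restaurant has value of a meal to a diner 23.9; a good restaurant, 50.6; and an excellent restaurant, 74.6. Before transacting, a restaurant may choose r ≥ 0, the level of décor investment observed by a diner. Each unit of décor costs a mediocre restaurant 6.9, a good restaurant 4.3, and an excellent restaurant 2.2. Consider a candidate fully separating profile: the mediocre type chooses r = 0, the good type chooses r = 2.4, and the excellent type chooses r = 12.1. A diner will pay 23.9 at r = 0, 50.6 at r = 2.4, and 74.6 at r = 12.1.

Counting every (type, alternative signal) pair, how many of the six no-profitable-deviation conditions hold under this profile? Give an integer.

5

Mediocre (own payoff 23.9): to r=2.4 gives 50.6 − 6.9×2.4 = 34.04 → profitable ✗; to r=12.1 gives 74.6 − 6.9×12.1 = -8.89 → no gain ✓.
Good (own payoff 50.6 − 4.3×2.4 = 40.28): to r=0 gives 23.9 → no gain ✓; to r=12.1 gives 74.6 − 4.3×12.1 = 22.57 → no gain ✓.
Excellent (own payoff 74.6 − 2.2×12.1 = 47.98): to r=0 gives 23.9 → no gain ✓; to r=2.4 gives 50.6 − 2.2×2.4 = 45.32 → no gain ✓.
5 of the 6 constraints hold; not an equilibrium.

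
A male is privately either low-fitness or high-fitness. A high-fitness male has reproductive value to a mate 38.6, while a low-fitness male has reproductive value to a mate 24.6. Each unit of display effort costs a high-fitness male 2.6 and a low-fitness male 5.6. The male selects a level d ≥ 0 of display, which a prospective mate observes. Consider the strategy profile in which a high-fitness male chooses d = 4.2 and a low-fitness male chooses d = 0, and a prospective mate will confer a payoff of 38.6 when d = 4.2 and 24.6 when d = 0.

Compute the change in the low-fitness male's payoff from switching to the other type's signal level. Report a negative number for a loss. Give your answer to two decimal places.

-9.52

Playing d = 0 the low-fitness male receives 24.6.
Deviating to d = 4.2 brings payment 38.6 at cost 5.6 × 4.2 = 23.52, netting 15.08.
Gain from deviating: 15.08 − 24.6 = -9.52.
The gain is negative, so the low-fitness type's incentive-compatibility constraint is satisfied.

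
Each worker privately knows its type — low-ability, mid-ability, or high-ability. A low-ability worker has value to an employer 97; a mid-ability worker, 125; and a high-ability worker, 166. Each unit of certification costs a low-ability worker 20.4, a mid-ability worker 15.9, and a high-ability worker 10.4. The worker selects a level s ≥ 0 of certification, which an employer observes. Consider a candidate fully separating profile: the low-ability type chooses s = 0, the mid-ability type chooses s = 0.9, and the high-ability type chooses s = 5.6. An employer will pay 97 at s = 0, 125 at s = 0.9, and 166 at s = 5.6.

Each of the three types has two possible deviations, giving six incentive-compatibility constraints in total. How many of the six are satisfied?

Mid-ability (own payoff 125 − 15.9×0.9 = 110.69): to s=0 gives 97 → no gain ✓; to s=5.6 gives 166 − 15.9×5.6 = 76.96 → no gain ✓.
Low-ability (own payoff 97): to s=0.9 gives 125 − 20.4×0.9 = 106.64 → profitable ✗; to s=5.6 gives 166 − 20.4×5.6 = 51.76 → no gain ✓.
High-ability (own payoff 166 − 10.4×5.6 = 107.76): to s=0 gives 97 → no gain ✓; to s=0.9 gives 125 − 10.4×0.9 = 115.64 → profitable ✗.
4 of the 6 constraints hold; not an equilibrium.

4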